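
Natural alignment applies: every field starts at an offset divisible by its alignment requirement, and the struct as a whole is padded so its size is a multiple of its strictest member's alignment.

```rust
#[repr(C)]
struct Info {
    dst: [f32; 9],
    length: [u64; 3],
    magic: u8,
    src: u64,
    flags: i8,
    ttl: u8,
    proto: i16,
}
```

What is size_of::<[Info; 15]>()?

@0: dst [36B, align 4] → 36
+4 pad (align 8)
@40: length [24B, align 8] → 64
@64: magic [1B, align 1] → 65
+7 pad (align 8)
@72: src [8B, align 8] → 80
@80: flags [1B, align 1] → 81
@81: ttl [1B, align 1] → 82
@82: proto [2B, align 2] → 84
+4 tail pad (align 8)
size 88, align 8
array of 15: 15 × 88 = 1320

1320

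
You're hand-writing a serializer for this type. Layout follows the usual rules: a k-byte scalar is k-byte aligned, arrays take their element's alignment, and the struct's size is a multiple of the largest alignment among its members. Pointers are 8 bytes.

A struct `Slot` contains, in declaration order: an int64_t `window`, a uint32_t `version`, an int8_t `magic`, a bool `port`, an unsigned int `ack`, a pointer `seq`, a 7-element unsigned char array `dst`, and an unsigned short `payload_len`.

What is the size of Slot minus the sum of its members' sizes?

window at 0 (size 8, align 8) → ends 8
version at 8 (size 4, align 4) → ends 12
magic at 12 (size 1, align 1) → ends 13
port at 13 (size 1, align 1) → ends 14
pad 2 to align 4 for ack
ack at 16 (size 4, align 4) → ends 20
pad 4 to align 8 for seq
seq at 24 (size 8, align 8) → ends 32
dst at 32 (size 7, align 1) → ends 39
pad 1 to align 2 for payload_len
payload_len at 40 (size 2, align 2) → ends 42
tail pad 6 to reach multiple of 8
total 48 bytes, alignment 8
data bytes 35, size 48 → padding 13

13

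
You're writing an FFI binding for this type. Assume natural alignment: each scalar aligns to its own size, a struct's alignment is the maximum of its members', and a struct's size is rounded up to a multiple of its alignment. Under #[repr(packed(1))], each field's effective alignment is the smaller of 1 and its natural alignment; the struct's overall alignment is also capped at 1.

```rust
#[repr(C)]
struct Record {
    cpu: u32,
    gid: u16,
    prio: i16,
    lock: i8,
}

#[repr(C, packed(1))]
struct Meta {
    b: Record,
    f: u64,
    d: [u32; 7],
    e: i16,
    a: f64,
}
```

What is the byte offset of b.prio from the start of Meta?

6

Record: 0..4  cpu  (4B, 4-aligned); 4..6  gid  (2B, 2-aligned); 6..8  prio  (2B, 2-aligned); 8..9  lock  (1B, 1-aligned); 9..12  -- tail padding (3B); sizeof = 12, alignof = 4
0..12  b  (12B, 1-aligned)
within Record: prio at 6
0 + 6 = 6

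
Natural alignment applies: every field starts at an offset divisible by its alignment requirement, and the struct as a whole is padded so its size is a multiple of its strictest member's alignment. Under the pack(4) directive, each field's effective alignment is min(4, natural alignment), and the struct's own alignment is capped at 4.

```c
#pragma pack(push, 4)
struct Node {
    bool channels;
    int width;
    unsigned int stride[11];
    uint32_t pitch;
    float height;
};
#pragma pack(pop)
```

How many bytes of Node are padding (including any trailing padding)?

channels at 0 (size 1, align 1) → ends 1
pad 3 to align 4 for width
width at 4 (size 4, align 4) → ends 8
stride at 8 (size 44, align 4) → ends 52
pitch at 52 (size 4, align 4) → ends 56
height at 56 (size 4, align 4) → ends 60
total 60 bytes, alignment 4
data bytes 57, size 60 → padding 3

3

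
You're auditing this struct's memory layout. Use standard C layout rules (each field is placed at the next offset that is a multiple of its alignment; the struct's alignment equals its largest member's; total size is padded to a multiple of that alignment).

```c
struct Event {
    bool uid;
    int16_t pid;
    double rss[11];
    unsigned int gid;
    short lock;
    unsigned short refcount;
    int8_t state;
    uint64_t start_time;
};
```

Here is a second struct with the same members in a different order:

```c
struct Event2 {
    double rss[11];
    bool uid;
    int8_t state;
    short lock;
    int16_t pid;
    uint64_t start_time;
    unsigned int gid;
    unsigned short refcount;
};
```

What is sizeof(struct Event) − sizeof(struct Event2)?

8

@0: uid [1B, align 1] → 1
+1 pad (align 2)
@2: pid [2B, align 2] → 4
+4 pad (align 8)
@8: rss [88B, align 8] → 96
@96: gid [4B, align 4] → 100
@100: lock [2B, align 2] → 102
@102: refcount [2B, align 2] → 104
@104: state [1B, align 1] → 105
+7 pad (align 8)
@112: start_time [8B, align 8] → 120
size 120, align 8
— Event2 —
@0: rss [88B, align 8] → 88
@88: uid [1B, align 1] → 89
@89: state [1B, align 1] → 90
@90: lock [2B, align 2] → 92
@92: pid [2B, align 2] → 94
+2 pad (align 8)
@96: start_time [8B, align 8] → 104
@104: gid [4B, align 4] → 108
@108: refcount [2B, align 2] → 110
+2 tail pad (align 8)
size 112, align 8
120 − 112 = 8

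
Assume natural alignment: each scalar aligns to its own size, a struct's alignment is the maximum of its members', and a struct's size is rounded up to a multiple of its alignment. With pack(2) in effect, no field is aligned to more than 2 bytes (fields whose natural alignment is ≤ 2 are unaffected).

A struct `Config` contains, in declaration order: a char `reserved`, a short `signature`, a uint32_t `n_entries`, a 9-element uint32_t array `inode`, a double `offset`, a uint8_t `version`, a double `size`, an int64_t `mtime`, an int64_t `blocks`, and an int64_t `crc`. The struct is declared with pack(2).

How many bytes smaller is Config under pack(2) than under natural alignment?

10

natural layout:
  @0: reserved [1B, align 1] → 1
  +1 pad (align 2)
  @2: signature [2B, align 2] → 4
  @4: n_entries [4B, align 4] → 8
  @8: inode [36B, align 4] → 44
  +4 pad (align 8)
  @48: offset [8B, align 8] → 56
  @56: version [1B, align 1] → 57
  +7 pad (align 8)
  @64: size [8B, align 8] → 72
  @72: mtime [8B, align 8] → 80
  @80: blocks [8B, align 8] → 88
  @88: crc [8B, align 8] → 96
  size 96, align 8
packed(2) layout:
  @0: reserved [1B, align 1] → 1
  +1 pad (align 2)
  @2: signature [2B, align 2] → 4
  @4: n_entries [4B, align 2] → 8
  @8: inode [36B, align 2] → 44
  @44: offset [8B, align 2] → 52
  @52: version [1B, align 1] → 53
  +1 pad (align 2)
  @54: size [8B, align 2] → 62
  @62: mtime [8B, align 2] → 70
  @70: blocks [8B, align 2] → 78
  @78: crc [8B, align 2] → 86
  size 86, align 2
96 − 86 = 10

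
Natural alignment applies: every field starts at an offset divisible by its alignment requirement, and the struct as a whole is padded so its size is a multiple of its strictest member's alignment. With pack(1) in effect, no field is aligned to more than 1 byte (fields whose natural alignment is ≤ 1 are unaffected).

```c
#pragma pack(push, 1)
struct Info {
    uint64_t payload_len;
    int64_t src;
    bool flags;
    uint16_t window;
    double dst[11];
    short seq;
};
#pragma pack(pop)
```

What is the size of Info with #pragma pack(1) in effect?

@0: payload_len [8B, align 1] → 8
@8: src [8B, align 1] → 16
@16: flags [1B, align 1] → 17
@17: window [2B, align 1] → 19
@19: dst [88B, align 1] → 107
@107: seq [2B, align 1] → 109
size 109, align 1

109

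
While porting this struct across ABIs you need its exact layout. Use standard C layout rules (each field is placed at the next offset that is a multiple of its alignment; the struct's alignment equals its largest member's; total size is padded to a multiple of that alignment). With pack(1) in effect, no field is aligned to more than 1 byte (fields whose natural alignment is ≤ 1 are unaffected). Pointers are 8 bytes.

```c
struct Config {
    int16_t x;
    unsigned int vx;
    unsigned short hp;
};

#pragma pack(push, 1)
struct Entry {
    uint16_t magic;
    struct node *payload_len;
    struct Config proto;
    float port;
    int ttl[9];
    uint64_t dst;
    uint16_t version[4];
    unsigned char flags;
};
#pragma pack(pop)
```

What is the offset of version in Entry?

Config: 0..2  x  (2B, 2-aligned); 2..4  -- padding (2B); 4..8  vx  (4B, 4-aligned); 8..10  hp  (2B, 2-aligned); 10..12  -- tail padding (2B); sizeof = 12, alignof = 4
0..2  magic  (2B, 1-aligned)
2..10  payload_len  (8B, 1-aligned)
10..22  proto  (12B, 1-aligned)
22..26  port  (4B, 1-aligned)
26..62  ttl  (36B, 1-aligned)
62..70  dst  (8B, 1-aligned)
70..78  version  (8B, 1-aligned)

70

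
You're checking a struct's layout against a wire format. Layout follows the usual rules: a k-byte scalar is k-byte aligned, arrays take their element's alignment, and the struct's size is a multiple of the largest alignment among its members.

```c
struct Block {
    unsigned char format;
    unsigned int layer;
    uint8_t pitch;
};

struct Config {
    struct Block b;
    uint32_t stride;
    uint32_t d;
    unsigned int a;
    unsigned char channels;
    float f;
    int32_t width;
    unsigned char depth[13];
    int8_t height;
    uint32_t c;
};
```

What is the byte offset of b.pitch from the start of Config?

Block: @0: format [1B, align 1] → 1; +3 pad (align 4); @4: layer [4B, align 4] → 8; @8: pitch [1B, align 1] → 9; +3 tail pad (align 4); size 12, align 4
@0: b [12B, align 4] → 12
within Block: pitch at 8
0 + 8 = 8

8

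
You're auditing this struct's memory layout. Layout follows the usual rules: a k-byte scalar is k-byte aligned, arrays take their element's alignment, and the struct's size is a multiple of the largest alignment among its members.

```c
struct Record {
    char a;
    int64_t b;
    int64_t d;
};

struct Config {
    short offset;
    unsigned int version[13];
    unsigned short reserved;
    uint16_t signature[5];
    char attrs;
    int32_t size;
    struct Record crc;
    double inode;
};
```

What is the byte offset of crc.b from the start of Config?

88

Record: a at 0 (size 1, align 1) → ends 1; pad 7 to align 8 for b; b at 8 (size 8, align 8) → ends 16; d at 16 (size 8, align 8) → ends 24; total 24 bytes, alignment 8
offset at 0 (size 2, align 2) → ends 2
pad 2 to align 4 for version
version at 4 (size 52, align 4) → ends 56
reserved at 56 (size 2, align 2) → ends 58
signature at 58 (size 10, align 2) → ends 68
attrs at 68 (size 1, align 1) → ends 69
pad 3 to align 4 for size
size at 72 (size 4, align 4) → ends 76
pad 4 to align 8 for crc
crc at 80 (size 24, align 8) → ends 104
within Record: b at 8
80 + 8 = 88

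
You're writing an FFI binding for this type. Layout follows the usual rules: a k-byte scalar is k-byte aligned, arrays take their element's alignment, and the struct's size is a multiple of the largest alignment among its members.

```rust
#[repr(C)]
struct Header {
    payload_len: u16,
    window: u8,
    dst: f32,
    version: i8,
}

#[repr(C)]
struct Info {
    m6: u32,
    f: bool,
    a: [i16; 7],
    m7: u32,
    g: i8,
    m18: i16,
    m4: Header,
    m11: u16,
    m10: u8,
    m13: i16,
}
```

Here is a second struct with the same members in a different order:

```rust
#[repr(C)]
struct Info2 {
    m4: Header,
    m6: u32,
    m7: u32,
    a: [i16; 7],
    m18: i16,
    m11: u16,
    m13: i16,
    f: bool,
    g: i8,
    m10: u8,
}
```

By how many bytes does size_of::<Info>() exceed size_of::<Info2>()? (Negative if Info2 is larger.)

4

Header: @0: payload_len [2B, align 2] → 2; @2: window [1B, align 1] → 3; +1 pad (align 4); @4: dst [4B, align 4] → 8; @8: version [1B, align 1] → 9; +3 tail pad (align 4); size 12, align 4
@0: m6 [4B, align 4] → 4
@4: f [1B, align 1] → 5
+1 pad (align 2)
@6: a [14B, align 2] → 20
@20: m7 [4B, align 4] → 24
@24: g [1B, align 1] → 25
+1 pad (align 2)
@26: m18 [2B, align 2] → 28
@28: m4 [12B, align 4] → 40
@40: m11 [2B, align 2] → 42
@42: m10 [1B, align 1] → 43
+1 pad (align 2)
@44: m13 [2B, align 2] → 46
+2 tail pad (align 4)
size 48, align 4
— Info2 —
@0: m4 [12B, align 4] → 12
@12: m6 [4B, align 4] → 16
@16: m7 [4B, align 4] → 20
@20: a [14B, align 2] → 34
@34: m18 [2B, align 2] → 36
@36: m11 [2B, align 2] → 38
@38: m13 [2B, align 2] → 40
@40: f [1B, align 1] → 41
@41: g [1B, align 1] → 42
@42: m10 [1B, align 1] → 43
+1 tail pad (align 4)
size 44, align 4
48 − 44 = 4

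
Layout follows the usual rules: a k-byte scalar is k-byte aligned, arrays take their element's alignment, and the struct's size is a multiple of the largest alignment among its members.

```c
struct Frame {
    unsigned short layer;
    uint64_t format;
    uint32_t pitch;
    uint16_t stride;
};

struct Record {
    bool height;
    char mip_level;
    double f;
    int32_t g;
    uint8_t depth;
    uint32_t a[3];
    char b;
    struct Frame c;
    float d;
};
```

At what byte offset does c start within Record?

40

Frame: @0: layer [2B, align 2] → 2; +6 pad (align 8); @8: format [8B, align 8] → 16; @16: pitch [4B, align 4] → 20; @20: stride [2B, align 2] → 22; +2 tail pad (align 8); size 24, align 8
@0: height [1B, align 1] → 1
@1: mip_level [1B, align 1] → 2
+6 pad (align 8)
@8: f [8B, align 8] → 16
@16: g [4B, align 4] → 20
@20: depth [1B, align 1] → 21
+3 pad (align 4)
@24: a [12B, align 4] → 36
@36: b [1B, align 1] → 37
+3 pad (align 8)
@40: c [24B, align 8] → 64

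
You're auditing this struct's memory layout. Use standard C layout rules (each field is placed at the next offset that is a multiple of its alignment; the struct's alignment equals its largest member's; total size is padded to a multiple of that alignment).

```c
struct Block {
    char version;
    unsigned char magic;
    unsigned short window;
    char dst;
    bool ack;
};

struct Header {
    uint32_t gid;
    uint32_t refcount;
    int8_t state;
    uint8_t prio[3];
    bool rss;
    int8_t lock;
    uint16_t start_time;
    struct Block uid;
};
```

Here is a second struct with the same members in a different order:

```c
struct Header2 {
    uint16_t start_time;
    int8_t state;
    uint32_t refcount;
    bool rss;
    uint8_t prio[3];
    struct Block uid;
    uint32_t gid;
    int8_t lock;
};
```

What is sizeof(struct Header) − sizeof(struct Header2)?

-4

Block: version at 0 (size 1, align 1) → ends 1; magic at 1 (size 1, align 1) → ends 2; window at 2 (size 2, align 2) → ends 4; dst at 4 (size 1, align 1) → ends 5; ack at 5 (size 1, align 1) → ends 6; total 6 bytes, alignment 2
gid at 0 (size 4, align 4) → ends 4
refcount at 4 (size 4, align 4) → ends 8
state at 8 (size 1, align 1) → ends 9
prio at 9 (size 3, align 1) → ends 12
rss at 12 (size 1, align 1) → ends 13
lock at 13 (size 1, align 1) → ends 14
start_time at 14 (size 2, align 2) → ends 16
uid at 16 (size 6, align 2) → ends 22
tail pad 2 to reach multiple of 4
total 24 bytes, alignment 4
— Header2 —
start_time at 0 (size 2, align 2) → ends 2
state at 2 (size 1, align 1) → ends 3
pad 1 to align 4 for refcount
refcount at 4 (size 4, align 4) → ends 8
rss at 8 (size 1, align 1) → ends 9
prio at 9 (size 3, align 1) → ends 12
uid at 12 (size 6, align 2) → ends 18
pad 2 to align 4 for gid
gid at 20 (size 4, align 4) → ends 24
lock at 24 (size 1, align 1) → ends 25
tail pad 3 to reach multiple of 4
total 28 bytes, alignment 4
24 − 28 = -4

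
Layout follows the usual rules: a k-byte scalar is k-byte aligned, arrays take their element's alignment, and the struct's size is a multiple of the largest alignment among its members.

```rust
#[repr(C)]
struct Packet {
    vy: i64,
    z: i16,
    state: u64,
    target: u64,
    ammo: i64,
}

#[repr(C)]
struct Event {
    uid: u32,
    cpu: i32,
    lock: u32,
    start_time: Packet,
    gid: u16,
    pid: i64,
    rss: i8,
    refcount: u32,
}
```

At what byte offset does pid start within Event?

Packet: 0..8  vy  (8B, 8-aligned); 8..10  z  (2B, 2-aligned); 10..16  -- padding (6B); 16..24  state  (8B, 8-aligned); 24..32  target  (8B, 8-aligned); 32..40  ammo  (8B, 8-aligned); sizeof = 40, alignof = 8
0..4  uid  (4B, 4-aligned)
4..8  cpu  (4B, 4-aligned)
8..12  lock  (4B, 4-aligned)
12..16  -- padding (4B)
16..56  start_time  (40B, 8-aligned)
56..58  gid  (2B, 2-aligned)
58..64  -- padding (6B)
64..72  pid  (8B, 8-aligned)

64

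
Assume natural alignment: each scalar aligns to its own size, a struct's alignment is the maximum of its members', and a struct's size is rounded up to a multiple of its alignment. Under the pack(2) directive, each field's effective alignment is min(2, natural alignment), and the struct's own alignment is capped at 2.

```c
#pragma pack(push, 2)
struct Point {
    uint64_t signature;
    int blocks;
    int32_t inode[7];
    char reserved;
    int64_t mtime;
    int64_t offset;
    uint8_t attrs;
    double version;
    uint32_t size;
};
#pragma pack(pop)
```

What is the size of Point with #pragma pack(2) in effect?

0..8  signature  (8B, 2-aligned)
8..12  blocks  (4B, 2-aligned)
12..40  inode  (28B, 2-aligned)
40..41  reserved  (1B, 1-aligned)
41..42  -- padding (1B)
42..50  mtime  (8B, 2-aligned)
50..58  offset  (8B, 2-aligned)
58..59  attrs  (1B, 1-aligned)
59..60  -- padding (1B)
60..68  version  (8B, 2-aligned)
68..72  size  (4B, 2-aligned)
sizeof = 72, alignof = 2

72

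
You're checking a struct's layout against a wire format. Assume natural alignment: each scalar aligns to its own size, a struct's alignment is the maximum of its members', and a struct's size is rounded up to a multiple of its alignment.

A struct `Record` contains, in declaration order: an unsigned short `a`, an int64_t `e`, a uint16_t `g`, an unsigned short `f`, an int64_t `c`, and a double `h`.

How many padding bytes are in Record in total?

@0: a [2B, align 2] → 2
+6 pad (align 8)
@8: e [8B, align 8] → 16
@16: g [2B, align 2] → 18
@18: f [2B, align 2] → 20
+4 pad (align 8)
@24: c [8B, align 8] → 32
@32: h [8B, align 8] → 40
size 40, align 8
data bytes 30, size 40 → padding 10

10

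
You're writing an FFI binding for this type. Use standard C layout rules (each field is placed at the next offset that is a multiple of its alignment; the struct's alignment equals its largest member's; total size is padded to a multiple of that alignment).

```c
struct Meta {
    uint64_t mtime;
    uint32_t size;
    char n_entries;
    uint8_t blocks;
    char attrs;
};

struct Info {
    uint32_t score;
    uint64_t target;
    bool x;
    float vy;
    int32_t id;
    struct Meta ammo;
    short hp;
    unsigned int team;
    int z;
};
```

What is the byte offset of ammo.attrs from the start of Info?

Meta: 0..8  mtime  (8B, 8-aligned); 8..12  size  (4B, 4-aligned); 12..13  n_entries  (1B, 1-aligned); 13..14  blocks  (1B, 1-aligned); 14..15  attrs  (1B, 1-aligned); 15..16  -- tail padding (1B); sizeof = 16, alignof = 8
0..4  score  (4B, 4-aligned)
4..8  -- padding (4B)
8..16  target  (8B, 8-aligned)
16..17  x  (1B, 1-aligned)
17..20  -- padding (3B)
20..24  vy  (4B, 4-aligned)
24..28  id  (4B, 4-aligned)
28..32  -- padding (4B)
32..48  ammo  (16B, 8-aligned)
within Meta: attrs at 14
32 + 14 = 46

46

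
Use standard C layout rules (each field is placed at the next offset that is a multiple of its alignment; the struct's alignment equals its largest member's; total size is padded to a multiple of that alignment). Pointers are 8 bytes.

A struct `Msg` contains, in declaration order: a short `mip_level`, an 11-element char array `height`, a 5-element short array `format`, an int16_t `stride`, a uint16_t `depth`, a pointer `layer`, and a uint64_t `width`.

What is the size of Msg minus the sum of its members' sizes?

mip_level at 0 (size 2, align 2) → ends 2
height at 2 (size 11, align 1) → ends 13
pad 1 to align 2 for format
format at 14 (size 10, align 2) → ends 24
stride at 24 (size 2, align 2) → ends 26
depth at 26 (size 2, align 2) → ends 28
pad 4 to align 8 for layer
layer at 32 (size 8, align 8) → ends 40
width at 40 (size 8, align 8) → ends 48
total 48 bytes, alignment 8
data bytes 43, size 48 → padding 5

5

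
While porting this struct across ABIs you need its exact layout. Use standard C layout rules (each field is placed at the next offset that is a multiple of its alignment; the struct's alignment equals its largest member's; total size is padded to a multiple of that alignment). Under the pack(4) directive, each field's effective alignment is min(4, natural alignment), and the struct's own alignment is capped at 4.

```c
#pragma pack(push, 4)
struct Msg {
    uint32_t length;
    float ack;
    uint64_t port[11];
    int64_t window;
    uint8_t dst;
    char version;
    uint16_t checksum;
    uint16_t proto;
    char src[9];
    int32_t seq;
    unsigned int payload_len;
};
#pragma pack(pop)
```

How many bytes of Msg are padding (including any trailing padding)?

1

@0: length [4B, align 4] → 4
@4: ack [4B, align 4] → 8
@8: port [88B, align 4] → 96
@96: window [8B, align 4] → 104
@104: dst [1B, align 1] → 105
@105: version [1B, align 1] → 106
@106: checksum [2B, align 2] → 108
@108: proto [2B, align 2] → 110
@110: src [9B, align 1] → 119
+1 pad (align 4)
@120: seq [4B, align 4] → 124
@124: payload_len [4B, align 4] → 128
size 128, align 4
data bytes 127, size 128 → padding 1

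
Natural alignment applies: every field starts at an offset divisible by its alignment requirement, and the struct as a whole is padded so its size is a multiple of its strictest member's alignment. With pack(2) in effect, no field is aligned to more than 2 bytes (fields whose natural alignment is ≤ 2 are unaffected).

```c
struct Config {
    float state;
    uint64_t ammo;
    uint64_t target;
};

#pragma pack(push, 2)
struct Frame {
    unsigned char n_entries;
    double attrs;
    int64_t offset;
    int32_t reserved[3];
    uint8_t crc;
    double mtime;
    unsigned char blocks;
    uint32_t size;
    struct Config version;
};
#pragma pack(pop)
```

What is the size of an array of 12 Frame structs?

840

Config: state at 0 (size 4, align 4) → ends 4; pad 4 to align 8 for ammo; ammo at 8 (size 8, align 8) → ends 16; target at 16 (size 8, align 8) → ends 24; total 24 bytes, alignment 8
n_entries at 0 (size 1, align 1) → ends 1
pad 1 to align 2 for attrs
attrs at 2 (size 8, align 2) → ends 10
offset at 10 (size 8, align 2) → ends 18
reserved at 18 (size 12, align 2) → ends 30
crc at 30 (size 1, align 1) → ends 31
pad 1 to align 2 for mtime
mtime at 32 (size 8, align 2) → ends 40
blocks at 40 (size 1, align 1) → ends 41
pad 1 to align 2 for size
size at 42 (size 4, align 2) → ends 46
version at 46 (size 24, align 2) → ends 70
total 70 bytes, alignment 2
array of 12: 12 × 70 = 840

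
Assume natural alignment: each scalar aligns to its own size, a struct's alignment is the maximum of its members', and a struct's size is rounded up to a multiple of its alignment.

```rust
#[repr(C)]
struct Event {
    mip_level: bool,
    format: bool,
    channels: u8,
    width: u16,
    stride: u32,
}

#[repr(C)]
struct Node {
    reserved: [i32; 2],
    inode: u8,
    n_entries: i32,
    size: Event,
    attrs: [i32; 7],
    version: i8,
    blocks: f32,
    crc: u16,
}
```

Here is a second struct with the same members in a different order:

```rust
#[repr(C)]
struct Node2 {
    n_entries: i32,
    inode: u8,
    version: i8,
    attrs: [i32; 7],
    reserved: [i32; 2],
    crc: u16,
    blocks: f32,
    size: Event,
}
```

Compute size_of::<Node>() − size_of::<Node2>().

4

Event: 0..1  mip_level  (1B, 1-aligned); 1..2  format  (1B, 1-aligned); 2..3  channels  (1B, 1-aligned); 3..4  -- padding (1B); 4..6  width  (2B, 2-aligned); 6..8  -- padding (2B); 8..12  stride  (4B, 4-aligned); sizeof = 12, alignof = 4
0..8  reserved  (8B, 4-aligned)
8..9  inode  (1B, 1-aligned)
9..12  -- padding (3B)
12..16  n_entries  (4B, 4-aligned)
16..28  size  (12B, 4-aligned)
28..56  attrs  (28B, 4-aligned)
56..57  version  (1B, 1-aligned)
57..60  -- padding (3B)
60..64  blocks  (4B, 4-aligned)
64..66  crc  (2B, 2-aligned)
66..68  -- tail padding (2B)
sizeof = 68, alignof = 4
— Node2 —
0..4  n_entries  (4B, 4-aligned)
4..5  inode  (1B, 1-aligned)
5..6  version  (1B, 1-aligned)
6..8  -- padding (2B)
8..36  attrs  (28B, 4-aligned)
36..44  reserved  (8B, 4-aligned)
44..46  crc  (2B, 2-aligned)
46..48  -- padding (2B)
48..52  blocks  (4B, 4-aligned)
52..64  size  (12B, 4-aligned)
sizeof = 64, alignof = 4
68 − 64 = 4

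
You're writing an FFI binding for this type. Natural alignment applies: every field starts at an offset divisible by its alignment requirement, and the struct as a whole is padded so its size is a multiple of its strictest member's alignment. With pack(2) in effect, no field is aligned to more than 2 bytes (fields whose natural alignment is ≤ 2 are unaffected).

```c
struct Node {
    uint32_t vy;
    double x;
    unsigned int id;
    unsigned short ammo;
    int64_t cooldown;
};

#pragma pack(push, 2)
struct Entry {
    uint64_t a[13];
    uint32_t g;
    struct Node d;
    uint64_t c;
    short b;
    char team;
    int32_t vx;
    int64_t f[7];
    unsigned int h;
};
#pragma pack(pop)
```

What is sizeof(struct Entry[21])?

4536

Node: @0: vy [4B, align 4] → 4; +4 pad (align 8); @8: x [8B, align 8] → 16; @16: id [4B, align 4] → 20; @20: ammo [2B, align 2] → 22; +2 pad (align 8); @24: cooldown [8B, align 8] → 32; size 32, align 8
@0: a [104B, align 2] → 104
@104: g [4B, align 2] → 108
@108: d [32B, align 2] → 140
@140: c [8B, align 2] → 148
@148: b [2B, align 2] → 150
@150: team [1B, align 1] → 151
+1 pad (align 2)
@152: vx [4B, align 2] → 156
@156: f [56B, align 2] → 212
@212: h [4B, align 2] → 216
size 216, align 2
array of 21: 21 × 216 = 4536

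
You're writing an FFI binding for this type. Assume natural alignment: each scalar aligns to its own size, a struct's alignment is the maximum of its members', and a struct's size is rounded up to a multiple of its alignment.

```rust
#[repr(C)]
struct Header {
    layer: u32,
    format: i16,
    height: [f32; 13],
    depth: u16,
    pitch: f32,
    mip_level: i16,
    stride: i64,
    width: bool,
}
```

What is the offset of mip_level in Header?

68

layer at 0 (size 4, align 4) → ends 4
format at 4 (size 2, align 2) → ends 6
pad 2 to align 4 for height
height at 8 (size 52, align 4) → ends 60
depth at 60 (size 2, align 2) → ends 62
pad 2 to align 4 for pitch
pitch at 64 (size 4, align 4) → ends 68
mip_level at 68 (size 2, align 2) → ends 70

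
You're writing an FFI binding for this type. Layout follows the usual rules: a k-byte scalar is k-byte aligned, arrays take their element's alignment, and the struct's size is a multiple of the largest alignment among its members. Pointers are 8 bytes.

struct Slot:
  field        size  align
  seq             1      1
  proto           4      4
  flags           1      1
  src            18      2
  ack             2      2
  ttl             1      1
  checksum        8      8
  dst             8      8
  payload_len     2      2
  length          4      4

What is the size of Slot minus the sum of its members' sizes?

7

@0: seq [1B, align 1] → 1
+3 pad (align 4)
@4: proto [4B, align 4] → 8
@8: flags [1B, align 1] → 9
+1 pad (align 2)
@10: src [18B, align 2] → 28
@28: ack [2B, align 2] → 30
@30: ttl [1B, align 1] → 31
+1 pad (align 8)
@32: checksum [8B, align 8] → 40
@40: dst [8B, align 8] → 48
@48: payload_len [2B, align 2] → 50
+2 pad (align 4)
@52: length [4B, align 4] → 56
size 56, align 8
data bytes 49, size 56 → padding 7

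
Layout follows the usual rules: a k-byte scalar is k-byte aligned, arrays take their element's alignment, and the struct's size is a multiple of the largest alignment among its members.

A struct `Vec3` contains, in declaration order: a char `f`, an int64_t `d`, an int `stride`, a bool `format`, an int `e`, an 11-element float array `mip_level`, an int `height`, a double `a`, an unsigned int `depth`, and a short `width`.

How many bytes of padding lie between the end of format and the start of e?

f at 0 (size 1, align 1) → ends 1
pad 7 to align 8 for d
d at 8 (size 8, align 8) → ends 16
stride at 16 (size 4, align 4) → ends 20
format at 20 (size 1, align 1) → ends 21
pad 3 to align 4 for e
e at 24 (size 4, align 4) → ends 28

3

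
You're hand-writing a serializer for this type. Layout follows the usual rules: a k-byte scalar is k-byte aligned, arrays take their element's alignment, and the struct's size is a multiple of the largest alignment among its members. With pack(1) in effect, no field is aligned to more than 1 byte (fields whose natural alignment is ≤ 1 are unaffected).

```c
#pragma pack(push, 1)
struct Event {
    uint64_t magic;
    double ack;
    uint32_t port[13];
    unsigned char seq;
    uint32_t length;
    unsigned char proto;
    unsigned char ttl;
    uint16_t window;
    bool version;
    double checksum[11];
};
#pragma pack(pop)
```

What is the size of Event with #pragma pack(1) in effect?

166

magic at 0 (size 8, align 1) → ends 8
ack at 8 (size 8, align 1) → ends 16
port at 16 (size 52, align 1) → ends 68
seq at 68 (size 1, align 1) → ends 69
length at 69 (size 4, align 1) → ends 73
proto at 73 (size 1, align 1) → ends 74
ttl at 74 (size 1, align 1) → ends 75
window at 75 (size 2, align 1) → ends 77
version at 77 (size 1, align 1) → ends 78
checksum at 78 (size 88, align 1) → ends 166
total 166 bytes, alignment 1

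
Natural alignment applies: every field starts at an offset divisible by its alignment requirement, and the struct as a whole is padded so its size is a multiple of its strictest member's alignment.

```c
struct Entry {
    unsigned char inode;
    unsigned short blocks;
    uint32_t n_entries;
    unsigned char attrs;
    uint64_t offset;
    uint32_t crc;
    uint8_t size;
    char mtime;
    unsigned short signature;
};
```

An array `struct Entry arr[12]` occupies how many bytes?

384

0..1  inode  (1B, 1-aligned)
1..2  -- padding (1B)
2..4  blocks  (2B, 2-aligned)
4..8  n_entries  (4B, 4-aligned)
8..9  attrs  (1B, 1-aligned)
9..16  -- padding (7B)
16..24  offset  (8B, 8-aligned)
24..28  crc  (4B, 4-aligned)
28..29  size  (1B, 1-aligned)
29..30  mtime  (1B, 1-aligned)
30..32  signature  (2B, 2-aligned)
sizeof = 32, alignof = 8
array of 12: 12 × 32 = 384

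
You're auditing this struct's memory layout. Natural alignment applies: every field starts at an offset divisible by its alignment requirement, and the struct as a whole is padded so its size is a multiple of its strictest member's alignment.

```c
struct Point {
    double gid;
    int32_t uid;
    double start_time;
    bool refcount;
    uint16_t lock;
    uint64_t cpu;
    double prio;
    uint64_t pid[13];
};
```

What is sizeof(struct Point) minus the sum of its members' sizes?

0..8  gid  (8B, 8-aligned)
8..12  uid  (4B, 4-aligned)
12..16  -- padding (4B)
16..24  start_time  (8B, 8-aligned)
24..25  refcount  (1B, 1-aligned)
25..26  -- padding (1B)
26..28  lock  (2B, 2-aligned)
28..32  -- padding (4B)
32..40  cpu  (8B, 8-aligned)
40..48  prio  (8B, 8-aligned)
48..152  pid  (104B, 8-aligned)
sizeof = 152, alignof = 8
data bytes 143, size 152 → padding 9

9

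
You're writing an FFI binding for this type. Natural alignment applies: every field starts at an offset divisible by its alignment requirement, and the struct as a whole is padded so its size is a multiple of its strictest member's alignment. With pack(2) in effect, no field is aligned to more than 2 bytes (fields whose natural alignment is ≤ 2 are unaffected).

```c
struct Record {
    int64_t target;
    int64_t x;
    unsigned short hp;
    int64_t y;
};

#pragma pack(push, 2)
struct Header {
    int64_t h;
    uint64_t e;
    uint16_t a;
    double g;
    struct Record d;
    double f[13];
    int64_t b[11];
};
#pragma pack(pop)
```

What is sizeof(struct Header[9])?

2250

Record: @0: target [8B, align 8] → 8; @8: x [8B, align 8] → 16; @16: hp [2B, align 2] → 18; +6 pad (align 8); @24: y [8B, align 8] → 32; size 32, align 8
@0: h [8B, align 2] → 8
@8: e [8B, align 2] → 16
@16: a [2B, align 2] → 18
@18: g [8B, align 2] → 26
@26: d [32B, align 2] → 58
@58: f [104B, align 2] → 162
@162: b [88B, align 2] → 250
size 250, align 2
array of 9: 9 × 250 = 2250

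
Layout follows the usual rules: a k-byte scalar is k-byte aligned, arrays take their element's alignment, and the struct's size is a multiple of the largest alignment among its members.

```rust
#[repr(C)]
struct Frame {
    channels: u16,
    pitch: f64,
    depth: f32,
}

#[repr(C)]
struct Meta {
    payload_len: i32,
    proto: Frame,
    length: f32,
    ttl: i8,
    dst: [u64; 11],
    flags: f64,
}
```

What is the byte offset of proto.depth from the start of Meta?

Frame: channels at 0 (size 2, align 2) → ends 2; pad 6 to align 8 for pitch; pitch at 8 (size 8, align 8) → ends 16; depth at 16 (size 4, align 4) → ends 20; tail pad 4 to reach multiple of 8; total 24 bytes, alignment 8
payload_len at 0 (size 4, align 4) → ends 4
pad 4 to align 8 for proto
proto at 8 (size 24, align 8) → ends 32
within Frame: depth at 16
8 + 16 = 24

24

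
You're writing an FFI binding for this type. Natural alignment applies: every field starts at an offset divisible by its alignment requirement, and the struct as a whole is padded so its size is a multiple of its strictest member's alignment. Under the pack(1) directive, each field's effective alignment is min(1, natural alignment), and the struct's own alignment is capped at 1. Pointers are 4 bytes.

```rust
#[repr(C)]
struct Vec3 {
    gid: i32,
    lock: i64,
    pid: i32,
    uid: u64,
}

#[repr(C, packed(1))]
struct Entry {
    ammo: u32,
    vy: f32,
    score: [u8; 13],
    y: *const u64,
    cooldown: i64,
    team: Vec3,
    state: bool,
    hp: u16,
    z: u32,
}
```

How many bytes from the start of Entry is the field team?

Vec3: @0: gid [4B, align 4] → 4; +4 pad (align 8); @8: lock [8B, align 8] → 16; @16: pid [4B, align 4] → 20; +4 pad (align 8); @24: uid [8B, align 8] → 32; size 32, align 8
@0: ammo [4B, align 1] → 4
@4: vy [4B, align 1] → 8
@8: score [13B, align 1] → 21
@21: y [4B, align 1] → 25
@25: cooldown [8B, align 1] → 33
@33: team [32B, align 1] → 65

33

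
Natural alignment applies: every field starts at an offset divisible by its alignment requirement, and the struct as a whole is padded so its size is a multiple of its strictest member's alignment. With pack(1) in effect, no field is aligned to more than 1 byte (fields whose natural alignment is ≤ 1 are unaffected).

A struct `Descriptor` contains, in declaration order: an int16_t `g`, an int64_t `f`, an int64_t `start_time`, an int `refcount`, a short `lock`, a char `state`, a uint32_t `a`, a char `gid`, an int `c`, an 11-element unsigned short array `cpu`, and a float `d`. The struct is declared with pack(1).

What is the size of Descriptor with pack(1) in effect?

60

@0: g [2B, align 1] → 2
@2: f [8B, align 1] → 10
@10: start_time [8B, align 1] → 18
@18: refcount [4B, align 1] → 22
@22: lock [2B, align 1] → 24
@24: state [1B, align 1] → 25
@25: a [4B, align 1] → 29
@29: gid [1B, align 1] → 30
@30: c [4B, align 1] → 34
@34: cpu [22B, align 1] → 56
@56: d [4B, align 1] → 60
size 60, align 1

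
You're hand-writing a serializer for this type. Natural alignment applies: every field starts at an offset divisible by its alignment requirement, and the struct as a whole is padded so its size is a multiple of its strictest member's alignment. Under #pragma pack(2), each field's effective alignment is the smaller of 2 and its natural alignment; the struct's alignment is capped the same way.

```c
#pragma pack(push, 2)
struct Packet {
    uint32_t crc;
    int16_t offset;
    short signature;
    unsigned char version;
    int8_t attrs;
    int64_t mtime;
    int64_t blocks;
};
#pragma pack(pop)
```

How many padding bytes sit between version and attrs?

crc at 0 (size 4, align 2) → ends 4
offset at 4 (size 2, align 2) → ends 6
signature at 6 (size 2, align 2) → ends 8
version at 8 (size 1, align 1) → ends 9
attrs at 9 (size 1, align 1) → ends 10

0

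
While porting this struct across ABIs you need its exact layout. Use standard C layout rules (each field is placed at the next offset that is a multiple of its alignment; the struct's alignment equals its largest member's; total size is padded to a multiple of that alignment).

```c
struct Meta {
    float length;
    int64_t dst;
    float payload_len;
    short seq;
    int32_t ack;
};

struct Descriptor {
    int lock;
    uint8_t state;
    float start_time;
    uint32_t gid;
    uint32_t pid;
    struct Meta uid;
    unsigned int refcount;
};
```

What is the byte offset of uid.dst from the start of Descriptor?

Meta: length at 0 (size 4, align 4) → ends 4; pad 4 to align 8 for dst; dst at 8 (size 8, align 8) → ends 16; payload_len at 16 (size 4, align 4) → ends 20; seq at 20 (size 2, align 2) → ends 22; pad 2 to align 4 for ack; ack at 24 (size 4, align 4) → ends 28; tail pad 4 to reach multiple of 8; total 32 bytes, alignment 8
lock at 0 (size 4, align 4) → ends 4
state at 4 (size 1, align 1) → ends 5
pad 3 to align 4 for start_time
start_time at 8 (size 4, align 4) → ends 12
gid at 12 (size 4, align 4) → ends 16
pid at 16 (size 4, align 4) → ends 20
pad 4 to align 8 for uid
uid at 24 (size 32, align 8) → ends 56
within Meta: dst at 8
24 + 8 = 32

32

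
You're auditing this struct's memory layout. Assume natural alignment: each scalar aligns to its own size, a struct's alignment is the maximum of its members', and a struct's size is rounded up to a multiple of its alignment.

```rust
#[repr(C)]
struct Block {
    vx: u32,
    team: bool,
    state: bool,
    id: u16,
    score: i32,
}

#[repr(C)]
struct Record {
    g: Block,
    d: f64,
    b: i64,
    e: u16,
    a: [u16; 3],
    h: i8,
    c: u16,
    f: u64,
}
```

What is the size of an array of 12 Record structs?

672

Block: vx at 0 (size 4, align 4) → ends 4; team at 4 (size 1, align 1) → ends 5; state at 5 (size 1, align 1) → ends 6; id at 6 (size 2, align 2) → ends 8; score at 8 (size 4, align 4) → ends 12; total 12 bytes, alignment 4
g at 0 (size 12, align 4) → ends 12
pad 4 to align 8 for d
d at 16 (size 8, align 8) → ends 24
b at 24 (size 8, align 8) → ends 32
e at 32 (size 2, align 2) → ends 34
a at 34 (size 6, align 2) → ends 40
h at 40 (size 1, align 1) → ends 41
pad 1 to align 2 for c
c at 42 (size 2, align 2) → ends 44
pad 4 to align 8 for f
f at 48 (size 8, align 8) → ends 56
total 56 bytes, alignment 8
array of 12: 12 × 56 = 672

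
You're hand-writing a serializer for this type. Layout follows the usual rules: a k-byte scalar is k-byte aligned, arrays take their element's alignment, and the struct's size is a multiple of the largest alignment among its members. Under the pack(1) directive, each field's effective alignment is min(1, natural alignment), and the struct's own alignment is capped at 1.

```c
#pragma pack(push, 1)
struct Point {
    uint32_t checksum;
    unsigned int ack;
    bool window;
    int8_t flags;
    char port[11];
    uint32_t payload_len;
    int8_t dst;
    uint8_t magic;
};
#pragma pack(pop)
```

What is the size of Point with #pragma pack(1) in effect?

27

@0: checksum [4B, align 1] → 4
@4: ack [4B, align 1] → 8
@8: window [1B, align 1] → 9
@9: flags [1B, align 1] → 10
@10: port [11B, align 1] → 21
@21: payload_len [4B, align 1] → 25
@25: dst [1B, align 1] → 26
@26: magic [1B, align 1] → 27
size 27, align 1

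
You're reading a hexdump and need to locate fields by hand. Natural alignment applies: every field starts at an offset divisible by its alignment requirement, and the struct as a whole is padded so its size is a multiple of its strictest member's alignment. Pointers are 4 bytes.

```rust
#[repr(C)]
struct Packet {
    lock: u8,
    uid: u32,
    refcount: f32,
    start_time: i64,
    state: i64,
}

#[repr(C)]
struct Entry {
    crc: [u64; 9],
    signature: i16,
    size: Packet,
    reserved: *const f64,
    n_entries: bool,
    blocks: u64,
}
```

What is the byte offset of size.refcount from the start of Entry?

88

Packet: 0..1  lock  (1B, 1-aligned); 1..4  -- padding (3B); 4..8  uid  (4B, 4-aligned); 8..12  refcount  (4B, 4-aligned); 12..16  -- padding (4B); 16..24  start_time  (8B, 8-aligned); 24..32  state  (8B, 8-aligned); sizeof = 32, alignof = 8
0..72  crc  (72B, 8-aligned)
72..74  signature  (2B, 2-aligned)
74..80  -- padding (6B)
80..112  size  (32B, 8-aligned)
within Packet: refcount at 8
80 + 8 = 88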